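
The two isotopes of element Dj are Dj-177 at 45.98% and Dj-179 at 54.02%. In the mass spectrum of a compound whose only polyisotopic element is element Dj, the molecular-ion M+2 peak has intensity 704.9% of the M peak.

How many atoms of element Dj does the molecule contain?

6

For n independent Dj atoms, I(M+2)/I(M) = n · (abundance Dj-179) / (abundance Dj-177) = n · 0.5402/0.4598.
n = 7.049 × 0.4598/0.5402 = 6.00 ≈ 6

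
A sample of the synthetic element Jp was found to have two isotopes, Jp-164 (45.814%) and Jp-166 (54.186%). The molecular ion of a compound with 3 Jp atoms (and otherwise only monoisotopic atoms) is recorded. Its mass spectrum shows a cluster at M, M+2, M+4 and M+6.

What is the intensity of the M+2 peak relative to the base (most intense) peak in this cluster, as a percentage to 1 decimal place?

84.5%

Binomial terms of (0.45814 + 0.54186)^3: M 0.0962, M+2 0.3412, M+4 0.4035, M+6 0.1591 → M+4 is the base peak.
P(M+4) = C(3,2) × 0.45814^1 × 0.54186^2 = 3 × 0.45814 × 0.29361226 = 0.403547 (base)
P(M+2) = C(3,1) × 0.45814^2 × 0.54186^1 = 3 × 0.20989226 × 0.54186 = 0.341197
Relative intensity = 0.341197 / 0.403547 × 100 = 84.5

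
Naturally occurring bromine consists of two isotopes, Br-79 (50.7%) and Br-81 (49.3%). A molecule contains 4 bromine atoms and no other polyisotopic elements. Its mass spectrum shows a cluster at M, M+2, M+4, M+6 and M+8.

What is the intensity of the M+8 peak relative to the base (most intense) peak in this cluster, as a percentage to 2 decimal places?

15.76%

Term probabilities: M 0.0661, M+2 0.2570, M+4 0.3749, M+6 0.2430, M+8 0.0591. Base peak = M+4.
P(M+4) = C(4,2) × 0.507^2 × 0.493^2 = 6 × 0.257049 × 0.243049 = 0.374853 (base)
P(M+8) = C(4,4) × 0.507^0 × 0.493^4 = 1 × 1.0000 × 0.05907282 = 0.059073
Relative intensity = 0.059073 / 0.374853 × 100 = 15.76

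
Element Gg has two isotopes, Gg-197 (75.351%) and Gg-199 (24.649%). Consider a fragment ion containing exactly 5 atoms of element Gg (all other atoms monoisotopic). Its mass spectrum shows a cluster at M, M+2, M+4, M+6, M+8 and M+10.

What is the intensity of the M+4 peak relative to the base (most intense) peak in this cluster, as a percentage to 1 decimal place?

Binomial terms of (0.75351 + 0.24649)^5: M 0.2429, M+2 0.3973, M+4 0.2599, M+6 0.0850, M+8 0.0139, M+10 0.0009 → M+2 is the base peak.
P(M+2) = C(5,1) × 0.75351^4 × 0.24649^1 = 5 × 0.32237109 × 0.24649 = 0.397306 (base)
P(M+4) = C(5,2) × 0.75351^3 × 0.24649^2 = 10 × 0.42782589 × 0.06075732 = 0.259936
Relative intensity = 0.259936 / 0.397306 × 100 = 65.4

65.4%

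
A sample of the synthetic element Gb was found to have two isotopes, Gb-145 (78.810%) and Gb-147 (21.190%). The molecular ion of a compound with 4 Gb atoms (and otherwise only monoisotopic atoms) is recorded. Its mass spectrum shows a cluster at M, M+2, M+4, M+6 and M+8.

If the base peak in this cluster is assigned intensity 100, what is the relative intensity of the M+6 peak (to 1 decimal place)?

7.2

(0.78810 + 0.21190)^4 gives M 0.3858, M+2 0.4149, M+4 0.1673, M+6 0.0300, M+8 0.0020; the largest is M+2.
P(M+2) = C(4,1) × 0.78810^3 × 0.21190^1 = 4 × 0.48949018 × 0.2119 = 0.414892 (base)
P(M+6) = C(4,3) × 0.78810^1 × 0.21190^3 = 4 × 0.7881 × 0.00951465 = 0.029994
Relative intensity = 0.029994 / 0.414892 × 100 = 7.2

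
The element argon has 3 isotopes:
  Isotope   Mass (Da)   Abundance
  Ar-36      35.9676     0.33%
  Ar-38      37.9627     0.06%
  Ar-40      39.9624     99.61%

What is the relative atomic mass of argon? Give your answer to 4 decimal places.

The abundance-weighted mean is 0.0033 × 35.9676 + 0.0006 × 37.9627 + 0.9961 × 39.9624
= 0.11869 + 0.02278 + 39.80655 = 39.94802 Da

39.9480 Da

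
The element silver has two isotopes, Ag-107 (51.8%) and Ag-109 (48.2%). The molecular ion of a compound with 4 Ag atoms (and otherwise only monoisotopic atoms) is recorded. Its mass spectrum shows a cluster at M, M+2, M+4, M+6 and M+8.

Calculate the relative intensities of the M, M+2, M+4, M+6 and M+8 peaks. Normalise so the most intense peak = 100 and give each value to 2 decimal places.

19.25 : 71.65 : 100.00 : 62.03 : 14.43

Expanding (0.518 + 0.482)^4:
P(M) = 0.518^4 = 0.071998
P(M+2) = 4 × 0.518^3 × 0.482^1 = 0.267976
P(M+4) = 6 × 0.518^2 × 0.482^2 = 0.374029
P(M+6) = 4 × 0.518^1 × 0.482^3 = 0.232023
P(M+8) = 0.482^4 = 0.053974
The M+4 peak is largest (0.374029); scaling to 100 gives 19.25 : 71.65 : 100.00 : 62.03 : 14.43.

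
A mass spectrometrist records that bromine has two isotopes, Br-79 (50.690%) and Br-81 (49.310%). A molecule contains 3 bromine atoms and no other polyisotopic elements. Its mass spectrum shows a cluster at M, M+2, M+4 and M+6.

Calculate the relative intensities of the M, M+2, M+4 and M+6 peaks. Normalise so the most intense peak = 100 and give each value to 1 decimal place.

34.3 : 100.0 : 97.3 : 31.5

The 3 Br atoms are independent, so intensities follow the terms of (0.50690 + 0.49310)^3.
P(M) = 0.50690^3 = 0.130247
P(M+2) = 3 × 0.50690^2 × 0.49310^1 = 0.380103
P(M+4) = 3 × 0.50690^1 × 0.49310^2 = 0.369755
P(M+6) = 0.49310^3 = 0.119896
The M+2 peak is largest (0.380103); scaling to 100 gives 34.3 : 100.0 : 97.3 : 31.5.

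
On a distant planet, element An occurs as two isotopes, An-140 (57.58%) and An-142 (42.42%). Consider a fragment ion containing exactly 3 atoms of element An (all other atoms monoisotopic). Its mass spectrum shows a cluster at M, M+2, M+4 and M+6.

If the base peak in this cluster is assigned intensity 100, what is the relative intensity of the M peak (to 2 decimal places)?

Binomial terms of (0.5758 + 0.4242)^3: M 0.1909, M+2 0.4219, M+4 0.3108, M+6 0.0763 → M+2 is the base peak.
P(M+2) = C(3,1) × 0.5758^2 × 0.4242^1 = 3 × 0.33154564 × 0.4242 = 0.421925 (base)
P(M) = C(3,0) × 0.5758^3 × 0.4242^0 = 1 × 0.19090398 × 1.0000 = 0.190904
Relative intensity = 0.190904 / 0.421925 × 100 = 45.25

45.25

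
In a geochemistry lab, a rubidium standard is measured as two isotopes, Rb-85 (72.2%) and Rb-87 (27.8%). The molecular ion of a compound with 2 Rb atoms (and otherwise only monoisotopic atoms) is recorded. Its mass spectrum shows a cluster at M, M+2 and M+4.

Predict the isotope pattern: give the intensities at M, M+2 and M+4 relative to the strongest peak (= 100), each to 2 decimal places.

100.00 : 77.01 : 14.83

Each Rb atom is independently Rb-85 (p = 0.722) or Rb-87 (q = 0.278); the cluster is the binomial expansion (p + q)^2.
P(M) = 0.722^2 = 0.521284
P(M+2) = 2 × 0.722^1 × 0.278^1 = 0.401432
P(M+4) = 0.278^2 = 0.077284
The M peak is largest (0.521284); scaling to 100 gives 100.00 : 77.01 : 14.83.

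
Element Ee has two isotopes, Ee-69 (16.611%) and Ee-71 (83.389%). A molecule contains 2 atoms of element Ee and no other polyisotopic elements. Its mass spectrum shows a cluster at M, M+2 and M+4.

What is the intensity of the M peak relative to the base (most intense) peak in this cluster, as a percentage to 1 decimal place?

4.0%

Term probabilities: M 0.0276, M+2 0.2770, M+4 0.6954. Base peak = M+4.
P(M+4) = C(2,2) × 0.16611^0 × 0.83389^2 = 1 × 1.0000 × 0.69537253 = 0.695373 (base)
P(M) = C(2,0) × 0.16611^2 × 0.83389^0 = 1 × 0.02759253 × 1.0000 = 0.027593
Relative intensity = 0.027593 / 0.695373 × 100 = 4.0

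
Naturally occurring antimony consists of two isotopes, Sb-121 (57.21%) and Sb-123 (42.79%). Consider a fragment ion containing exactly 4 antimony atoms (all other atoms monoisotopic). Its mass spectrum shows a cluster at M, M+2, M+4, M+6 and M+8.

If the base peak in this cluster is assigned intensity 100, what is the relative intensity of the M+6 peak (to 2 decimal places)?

Binomial terms of (0.5721 + 0.4279)^4: M 0.1071, M+2 0.3205, M+4 0.3596, M+6 0.1793, M+8 0.0335 → M+4 is the base peak.
P(M+4) = C(4,2) × 0.5721^2 × 0.4279^2 = 6 × 0.32729841 × 0.18309841 = 0.359567 (base)
P(M+6) = C(4,3) × 0.5721^1 × 0.4279^3 = 4 × 0.5721 × 0.07834781 = 0.179291
Relative intensity = 0.179291 / 0.359567 × 100 = 49.86

49.86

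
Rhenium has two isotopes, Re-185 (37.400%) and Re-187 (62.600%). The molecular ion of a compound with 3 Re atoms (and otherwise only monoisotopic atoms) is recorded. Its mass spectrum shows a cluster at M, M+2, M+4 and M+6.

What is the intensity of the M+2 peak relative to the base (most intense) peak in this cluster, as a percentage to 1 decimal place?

Term probabilities: M 0.0523, M+2 0.2627, M+4 0.4397, M+6 0.2453. Base peak = M+4.
P(M+4) = C(3,2) × 0.37400^1 × 0.62600^2 = 3 × 0.3740 × 0.391876 = 0.439685 (base)
P(M+2) = C(3,1) × 0.37400^2 × 0.62600^1 = 3 × 0.139876 × 0.6260 = 0.262687
Relative intensity = 0.262687 / 0.439685 × 100 = 59.7

59.7%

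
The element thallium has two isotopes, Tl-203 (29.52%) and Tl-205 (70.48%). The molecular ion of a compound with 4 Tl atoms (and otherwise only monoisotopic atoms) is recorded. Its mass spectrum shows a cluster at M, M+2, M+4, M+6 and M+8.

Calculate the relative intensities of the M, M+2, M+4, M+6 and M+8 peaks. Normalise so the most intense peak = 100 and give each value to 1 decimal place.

The 4 Tl atoms are independent, so intensities follow the terms of (0.2952 + 0.7048)^4.
P(M) = 0.2952^4 = 0.007594
P(M+2) = 4 × 0.2952^3 × 0.7048^1 = 0.072523
P(M+4) = 6 × 0.2952^2 × 0.7048^2 = 0.259726
P(M+6) = 4 × 0.2952^1 × 0.7048^3 = 0.413403
P(M+8) = 0.7048^4 = 0.246754
The M+6 peak is largest (0.413403); scaling to 100 gives 1.8 : 17.5 : 62.8 : 100.0 : 59.7.

1.8 : 17.5 : 62.8 : 100.0 : 59.7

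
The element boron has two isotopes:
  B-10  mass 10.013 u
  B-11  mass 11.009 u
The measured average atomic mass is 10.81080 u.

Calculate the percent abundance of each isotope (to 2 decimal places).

B-10: 19.90%, B-11: 80.10%

Writing the weighted mean with unknown fraction x of B-10:
10.013·x + 11.009·(1 − x) = 10.81080
(10.013 − 11.009)·x = 10.81080 − 11.009
x = -0.19820 / -0.996 = 0.19900 → 19.90% B-10, 80.10% B-11.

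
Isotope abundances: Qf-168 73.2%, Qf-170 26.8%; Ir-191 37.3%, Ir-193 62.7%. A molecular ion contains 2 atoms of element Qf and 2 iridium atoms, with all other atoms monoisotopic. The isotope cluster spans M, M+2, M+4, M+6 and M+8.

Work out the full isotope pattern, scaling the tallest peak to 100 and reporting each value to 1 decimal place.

Element Qf pattern (n=2): 0.535824 : 0.392352 : 0.071824
Iridium pattern (n=2): 0.139129 : 0.467742 : 0.393129
Convolve the two distributions (both contribute in 2-u steps):
  M: 0.535824×0.139129 = 0.074549
  M+2: 0.535824×0.467742 + 0.392352×0.139129 = 0.305215
  M+4: 0.535824×0.393129 + 0.392352×0.467742 + 0.071824×0.139129 = 0.404160
  M+6: 0.392352×0.393129 + 0.071824×0.467742 = 0.187840
  M+8: 0.071824×0.393129 = 0.028236
Scale to base peak (0.404160) = 100: 18.4 : 75.5 : 100.0 : 46.5 : 7.0

18.4 : 75.5 : 100.0 : 46.5 : 7.0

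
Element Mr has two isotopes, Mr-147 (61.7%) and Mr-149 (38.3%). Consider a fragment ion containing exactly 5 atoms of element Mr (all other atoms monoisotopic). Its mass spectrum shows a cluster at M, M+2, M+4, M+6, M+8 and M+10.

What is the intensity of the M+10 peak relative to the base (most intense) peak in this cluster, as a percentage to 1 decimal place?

Term probabilities: M 0.0894, M+2 0.2775, M+4 0.3446, M+6 0.2139, M+8 0.0664, M+10 0.0082. Base peak = M+4.
P(M+4) = C(5,2) × 0.617^3 × 0.383^2 = 10 × 0.23488511 × 0.146689 = 0.344551 (base)
P(M+10) = C(5,5) × 0.617^0 × 0.383^5 = 1 × 1.0000 × 0.00824126 = 0.008241
Relative intensity = 0.008241 / 0.344551 × 100 = 2.4

2.4%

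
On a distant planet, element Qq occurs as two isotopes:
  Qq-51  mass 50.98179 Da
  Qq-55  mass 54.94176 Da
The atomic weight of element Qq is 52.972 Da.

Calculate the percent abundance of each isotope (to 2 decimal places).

Writing the weighted mean with unknown fraction x of Qq-51:
50.98179·x + 54.94176·(1 − x) = 52.972
(50.98179 − 54.94176)·x = 52.972 − 54.94176
x = -1.96976 / -3.95997 = 0.49742 → 49.74% Qq-51, 50.26% Qq-55.

Qq-51: 49.74%, Qq-55: 50.26%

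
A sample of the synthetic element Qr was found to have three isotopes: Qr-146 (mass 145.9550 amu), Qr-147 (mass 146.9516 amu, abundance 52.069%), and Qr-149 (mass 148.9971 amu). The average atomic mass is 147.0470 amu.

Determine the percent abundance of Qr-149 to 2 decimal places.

Let x and y be the fractions of Qr-146 and Qr-149. Then x + y = 1 − 0.52069 = 0.47931 and 145.9550x + 148.9971y = 147.0470 − 0.52069×146.9516 = 70.530771396.
Substituting: 145.9550x + 148.9971(0.47931 − x) = 70.530771396
(145.9550 − 148.9971)x = -0.885028605  ⇒  x = 0.29093, y = 0.18838
Qr-146: 29.09%, Qr-149: 18.84%.

18.84%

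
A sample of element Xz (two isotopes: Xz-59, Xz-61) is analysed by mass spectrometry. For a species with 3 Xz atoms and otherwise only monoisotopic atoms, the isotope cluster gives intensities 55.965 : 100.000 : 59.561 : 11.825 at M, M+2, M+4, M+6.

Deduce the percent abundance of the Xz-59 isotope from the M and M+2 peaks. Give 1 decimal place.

If p is the fraction of Xz that is Xz-59, then I(M+2)/I(M) = [C(3,1)·p^2·(1−p)] / p^3 = 3·(1−p)/p = 100.000/55.965 = 1.7868
(1−p)/p = 1.7868/3 = 0.5956  ⇒  p = 1/(1 + 0.5956) = 0.6267
Xz-59: 62.7%, Xz-61: 37.3%.

62.7%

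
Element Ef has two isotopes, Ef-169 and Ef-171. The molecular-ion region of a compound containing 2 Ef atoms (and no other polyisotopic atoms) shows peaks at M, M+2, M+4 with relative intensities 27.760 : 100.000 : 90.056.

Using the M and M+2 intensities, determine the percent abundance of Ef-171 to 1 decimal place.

64.3%

If p is the fraction of Ef that is Ef-169, then I(M+2)/I(M) = [C(2,1)·p^1·(1−p)] / p^2 = 2·(1−p)/p = 100.000/27.760 = 3.6023
(1−p)/p = 3.6023/2 = 1.8012  ⇒  p = 1/(1 + 1.8012) = 0.3570
Ef-169: 35.7%, Ef-171: 64.3%.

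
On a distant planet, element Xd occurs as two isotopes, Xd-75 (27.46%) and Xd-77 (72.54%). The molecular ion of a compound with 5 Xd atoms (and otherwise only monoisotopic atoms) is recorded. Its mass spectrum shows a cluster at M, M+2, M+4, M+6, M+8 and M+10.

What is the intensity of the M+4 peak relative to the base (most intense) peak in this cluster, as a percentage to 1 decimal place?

(0.2746 + 0.7254)^5 gives M 0.0016, M+2 0.0206, M+4 0.1090, M+6 0.2878, M+8 0.3802, M+10 0.2009; the largest is M+8.
P(M+8) = C(5,4) × 0.2746^1 × 0.7254^4 = 5 × 0.2746 × 0.27689187 = 0.380173 (base)
P(M+4) = C(5,2) × 0.2746^3 × 0.7254^2 = 10 × 0.02070626 × 0.52620516 = 0.108957
Relative intensity = 0.108957 / 0.380173 × 100 = 28.7

28.7%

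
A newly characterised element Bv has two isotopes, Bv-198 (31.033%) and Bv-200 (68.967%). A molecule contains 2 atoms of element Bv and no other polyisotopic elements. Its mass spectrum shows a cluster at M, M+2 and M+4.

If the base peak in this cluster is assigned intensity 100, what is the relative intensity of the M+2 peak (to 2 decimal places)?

89.99

Binomial terms of (0.31033 + 0.68967)^2: M 0.0963, M+2 0.4281, M+4 0.4756 → M+4 is the base peak.
P(M+4) = C(2,2) × 0.31033^0 × 0.68967^2 = 1 × 1.0000 × 0.47564471 = 0.475645 (base)
P(M+2) = C(2,1) × 0.31033^1 × 0.68967^1 = 2 × 0.31033 × 0.68967 = 0.428051
Relative intensity = 0.428051 / 0.475645 × 100 = 89.99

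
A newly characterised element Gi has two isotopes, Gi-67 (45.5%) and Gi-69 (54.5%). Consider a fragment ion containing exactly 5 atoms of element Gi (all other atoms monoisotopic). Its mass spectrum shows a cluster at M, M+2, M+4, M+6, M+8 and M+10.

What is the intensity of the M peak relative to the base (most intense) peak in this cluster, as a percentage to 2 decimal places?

5.82%

Binomial terms of (0.455 + 0.545)^5: M 0.0195, M+2 0.1168, M+4 0.2798, M+6 0.3351, M+8 0.2007, M+10 0.0481 → M+6 is the base peak.
P(M+6) = C(5,3) × 0.455^2 × 0.545^3 = 10 × 0.207025 × 0.16187862 = 0.335129 (base)
P(M) = C(5,0) × 0.455^5 × 0.545^0 = 1 × 0.019501 × 1.0000 = 0.019501
Relative intensity = 0.019501 / 0.335129 × 100 = 5.82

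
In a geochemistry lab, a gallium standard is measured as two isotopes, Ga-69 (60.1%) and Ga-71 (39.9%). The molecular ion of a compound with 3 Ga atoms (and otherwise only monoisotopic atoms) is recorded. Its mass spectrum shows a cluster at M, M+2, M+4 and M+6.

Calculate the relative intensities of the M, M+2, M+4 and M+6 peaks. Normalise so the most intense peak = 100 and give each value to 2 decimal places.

The 3 Ga atoms are independent, so intensities follow the terms of (0.601 + 0.399)^3.
P(M) = 0.601^3 = 0.217082
P(M+2) = 3 × 0.601^2 × 0.399^1 = 0.432358
P(M+4) = 3 × 0.601^1 × 0.399^2 = 0.287039
P(M+6) = 0.399^3 = 0.063521
The M+2 peak is largest (0.432358); scaling to 100 gives 50.21 : 100.00 : 66.39 : 14.69.

50.21 : 100.00 : 66.39 : 14.69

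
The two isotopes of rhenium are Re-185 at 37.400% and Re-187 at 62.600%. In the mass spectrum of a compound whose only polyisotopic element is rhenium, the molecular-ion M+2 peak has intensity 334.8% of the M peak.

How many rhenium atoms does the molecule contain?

For n independent Re atoms, I(M+2)/I(M) = n · (abundance Re-187) / (abundance Re-185) = n · 0.62600/0.37400.
n = 3.348 × 0.37400/0.62600 = 2.00 ≈ 2

2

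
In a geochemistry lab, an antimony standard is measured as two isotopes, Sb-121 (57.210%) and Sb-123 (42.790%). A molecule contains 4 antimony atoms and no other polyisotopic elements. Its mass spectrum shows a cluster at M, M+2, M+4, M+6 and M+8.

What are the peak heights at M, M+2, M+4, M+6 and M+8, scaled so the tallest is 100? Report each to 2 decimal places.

Expanding (0.57210 + 0.42790)^4:
P(M) = 0.57210^4 = 0.107124
P(M+2) = 4 × 0.57210^3 × 0.42790^1 = 0.320493
P(M+4) = 6 × 0.57210^2 × 0.42790^2 = 0.359567
P(M+6) = 4 × 0.57210^1 × 0.42790^3 = 0.179291
P(M+8) = 0.42790^4 = 0.033525
The M+4 peak is largest (0.359567); scaling to 100 gives 29.79 : 89.13 : 100.00 : 49.86 : 9.32.

29.79 : 89.13 : 100.00 : 49.86 : 9.32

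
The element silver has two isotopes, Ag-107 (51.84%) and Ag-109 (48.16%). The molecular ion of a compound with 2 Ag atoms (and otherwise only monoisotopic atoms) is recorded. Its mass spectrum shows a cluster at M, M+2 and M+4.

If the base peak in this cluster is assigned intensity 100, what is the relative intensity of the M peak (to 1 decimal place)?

Term probabilities: M 0.2687, M+2 0.4993, M+4 0.2319. Base peak = M+2.
P(M+2) = C(2,1) × 0.5184^1 × 0.4816^1 = 2 × 0.5184 × 0.4816 = 0.499323 (base)
P(M) = C(2,0) × 0.5184^2 × 0.4816^0 = 1 × 0.26873856 × 1.0000 = 0.268739
Relative intensity = 0.268739 / 0.499323 × 100 = 53.8

53.8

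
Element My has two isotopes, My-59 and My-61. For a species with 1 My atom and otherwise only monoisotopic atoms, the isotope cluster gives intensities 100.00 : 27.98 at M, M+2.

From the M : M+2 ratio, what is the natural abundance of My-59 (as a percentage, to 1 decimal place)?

If p is the fraction of My that is My-59, then I(M+2)/I(M) = [C(1,1)·p^0·(1−p)] / p^1 = 1·(1−p)/p = 27.98/100.00 = 0.2798
(1−p)/p = 0.2798/1 = 0.2798  ⇒  p = 1/(1 + 0.2798) = 0.7814
My-59: 78.1%, My-61: 21.9%.

78.1%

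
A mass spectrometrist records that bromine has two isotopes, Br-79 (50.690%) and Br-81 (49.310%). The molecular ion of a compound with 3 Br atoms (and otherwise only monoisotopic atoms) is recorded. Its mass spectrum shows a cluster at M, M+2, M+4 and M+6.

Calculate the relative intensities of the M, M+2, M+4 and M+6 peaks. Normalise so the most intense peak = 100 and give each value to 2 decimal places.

34.27 : 100.00 : 97.28 : 31.54

The 3 Br atoms are independent, so intensities follow the terms of (0.50690 + 0.49310)^3.
P(M) = 0.50690^3 = 0.130247
P(M+2) = 3 × 0.50690^2 × 0.49310^1 = 0.380103
P(M+4) = 3 × 0.50690^1 × 0.49310^2 = 0.369755
P(M+6) = 0.49310^3 = 0.119896
The M+2 peak is largest (0.380103); scaling to 100 gives 34.27 : 100.00 : 97.28 : 31.54.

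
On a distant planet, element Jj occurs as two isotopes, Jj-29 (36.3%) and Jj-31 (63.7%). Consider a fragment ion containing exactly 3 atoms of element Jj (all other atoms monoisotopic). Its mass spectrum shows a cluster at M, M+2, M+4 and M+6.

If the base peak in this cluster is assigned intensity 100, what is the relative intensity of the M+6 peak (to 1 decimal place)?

Binomial terms of (0.363 + 0.637)^3: M 0.0478, M+2 0.2518, M+4 0.4419, M+6 0.2585 → M+4 is the base peak.
P(M+4) = C(3,2) × 0.363^1 × 0.637^2 = 3 × 0.3630 × 0.405769 = 0.441882 (base)
P(M+6) = C(3,3) × 0.363^0 × 0.637^3 = 1 × 1.0000 × 0.25847485 = 0.258475
Relative intensity = 0.258475 / 0.441882 × 100 = 58.5

58.5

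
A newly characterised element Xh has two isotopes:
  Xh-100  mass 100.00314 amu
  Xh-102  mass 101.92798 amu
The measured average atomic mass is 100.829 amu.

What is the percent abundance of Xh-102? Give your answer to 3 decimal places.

Let x be the fractional abundance of Xh-100; then Xh-102 has abundance 1 − x.
100.00314·x + 101.92798·(1 − x) = 100.829
(100.00314 − 101.92798)·x = 100.829 − 101.92798
x = -1.09898 / -1.92484 = 0.57095 → 57.095% Xh-100, 42.905% Xh-102.

42.905%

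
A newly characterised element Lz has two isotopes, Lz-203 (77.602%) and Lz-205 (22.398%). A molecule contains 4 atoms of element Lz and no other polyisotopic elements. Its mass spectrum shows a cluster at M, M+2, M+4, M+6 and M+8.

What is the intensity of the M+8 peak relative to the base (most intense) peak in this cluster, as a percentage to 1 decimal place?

(0.77602 + 0.22398)^4 gives M 0.3627, M+2 0.4187, M+4 0.1813, M+6 0.0349, M+8 0.0025; the largest is M+2.
P(M+2) = C(4,1) × 0.77602^3 × 0.22398^1 = 4 × 0.46732471 × 0.22398 = 0.418686 (base)
P(M+8) = C(4,4) × 0.77602^0 × 0.22398^4 = 1 × 1.0000 × 0.00251673 = 0.002517
Relative intensity = 0.002517 / 0.418686 × 100 = 0.6

0.6%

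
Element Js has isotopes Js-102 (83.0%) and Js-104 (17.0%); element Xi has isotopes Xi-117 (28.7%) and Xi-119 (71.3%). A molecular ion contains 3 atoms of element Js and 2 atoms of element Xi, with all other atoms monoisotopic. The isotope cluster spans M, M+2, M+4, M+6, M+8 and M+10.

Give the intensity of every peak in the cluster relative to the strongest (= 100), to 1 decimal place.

10.7 : 59.7 : 100.0 : 47.3 : 8.8 : 0.6

Element Js pattern (n=3): 0.571787 : 0.351339 : 0.071961 : 0.004913
Element Xi pattern (n=2): 0.082369 : 0.409262 : 0.508369
Convolve the two distributions (both contribute in 2-u steps):
  M: 0.571787×0.082369 = 0.047098
  M+2: 0.571787×0.409262 + 0.351339×0.082369 = 0.262950
  M+4: 0.571787×0.508369 + 0.351339×0.409262 + 0.071961×0.082369 = 0.440396
  M+6: 0.351339×0.508369 + 0.071961×0.409262 + 0.004913×0.082369 = 0.208465
  M+8: 0.071961×0.508369 + 0.004913×0.409262 = 0.038593
  M+10: 0.004913×0.508369 = 0.002498
Scale to base peak (0.440396) = 100: 10.7 : 59.7 : 100.0 : 47.3 : 8.8 : 0.6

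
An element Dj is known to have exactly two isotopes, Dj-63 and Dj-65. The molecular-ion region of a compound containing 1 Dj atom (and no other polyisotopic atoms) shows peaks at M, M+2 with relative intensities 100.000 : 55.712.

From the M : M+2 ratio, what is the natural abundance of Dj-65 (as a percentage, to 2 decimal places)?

35.78%

Let p = fractional abundance of Dj-63. I(M+2)/I(M) = [C(1,1)·p^0·(1−p)] / p^1 = 1·(1−p)/p = 55.712/100.000 = 0.5571
(1−p)/p = 0.5571/1 = 0.5571  ⇒  p = 1/(1 + 0.5571) = 0.6422
Dj-63: 64.22%, Dj-65: 35.78%.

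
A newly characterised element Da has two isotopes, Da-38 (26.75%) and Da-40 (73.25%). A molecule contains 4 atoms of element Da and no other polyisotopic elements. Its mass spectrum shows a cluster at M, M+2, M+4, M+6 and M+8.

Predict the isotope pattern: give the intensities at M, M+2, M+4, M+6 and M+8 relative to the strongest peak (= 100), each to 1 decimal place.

Each Da atom is independently Da-38 (p = 0.2675) or Da-40 (q = 0.7325); the cluster is the binomial expansion (p + q)^4.
P(M) = 0.2675^4 = 0.005120
P(M+2) = 4 × 0.2675^3 × 0.7325^1 = 0.056084
P(M+4) = 6 × 0.2675^2 × 0.7325^2 = 0.230364
P(M+6) = 4 × 0.2675^1 × 0.7325^3 = 0.420539
P(M+8) = 0.7325^4 = 0.287893
The M+6 peak is largest (0.420539); scaling to 100 gives 1.2 : 13.3 : 54.8 : 100.0 : 68.5.

1.2 : 13.3 : 54.8 : 100.0 : 68.5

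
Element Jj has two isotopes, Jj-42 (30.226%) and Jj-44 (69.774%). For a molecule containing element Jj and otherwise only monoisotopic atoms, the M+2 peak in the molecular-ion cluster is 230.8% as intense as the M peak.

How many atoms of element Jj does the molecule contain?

1

The M+2/M ratio from n Jj atoms is n · q/p = n · 0.69774/0.30226.
n = 2.308 × 0.30226/0.69774 = 1.00 ≈ 1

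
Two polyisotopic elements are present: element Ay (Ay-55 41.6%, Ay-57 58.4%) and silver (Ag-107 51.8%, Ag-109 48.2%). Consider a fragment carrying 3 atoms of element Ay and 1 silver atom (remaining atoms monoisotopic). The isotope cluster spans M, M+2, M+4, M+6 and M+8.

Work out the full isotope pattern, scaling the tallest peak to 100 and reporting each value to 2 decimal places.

Element Ay pattern (n=3): 0.0719913 : 0.30319411 : 0.42563789 : 0.1991767
Silver pattern (n=1): 0.5180 : 0.4820
Convolve the two distributions (both contribute in 2-u steps):
  M: 0.0719913×0.5180 = 0.037291
  M+2: 0.0719913×0.4820 + 0.30319411×0.5180 = 0.191754
  M+4: 0.30319411×0.4820 + 0.42563789×0.5180 = 0.366620
  M+6: 0.42563789×0.4820 + 0.1991767×0.5180 = 0.308331
  M+8: 0.1991767×0.4820 = 0.096003
Scale to base peak (0.366620) = 100: 10.17 : 52.30 : 100.00 : 84.10 : 26.19

10.17 : 52.30 : 100.00 : 84.10 : 26.19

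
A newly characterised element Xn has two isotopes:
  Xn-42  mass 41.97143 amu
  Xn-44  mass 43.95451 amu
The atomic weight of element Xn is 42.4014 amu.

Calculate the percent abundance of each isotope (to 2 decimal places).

Let x be the fractional abundance of Xn-42; then Xn-44 has abundance 1 − x.
41.97143·x + 43.95451·(1 − x) = 42.4014
(41.97143 − 43.95451)·x = 42.4014 − 43.95451
x = -1.55311 / -1.98308 = 0.78318 → 78.32% Xn-42, 21.68% Xn-44.

Xn-42: 78.32%, Xn-44: 21.68%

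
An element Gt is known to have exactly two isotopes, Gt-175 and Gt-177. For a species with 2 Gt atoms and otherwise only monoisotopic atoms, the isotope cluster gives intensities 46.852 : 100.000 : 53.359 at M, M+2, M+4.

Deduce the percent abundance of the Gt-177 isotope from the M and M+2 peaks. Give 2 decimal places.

Let p = fractional abundance of Gt-175. I(M+2)/I(M) = [C(2,1)·p^1·(1−p)] / p^2 = 2·(1−p)/p = 100.000/46.852 = 2.1344
(1−p)/p = 2.1344/2 = 1.0672  ⇒  p = 1/(1 + 1.0672) = 0.4837
Gt-175: 48.37%, Gt-177: 51.63%.

51.63%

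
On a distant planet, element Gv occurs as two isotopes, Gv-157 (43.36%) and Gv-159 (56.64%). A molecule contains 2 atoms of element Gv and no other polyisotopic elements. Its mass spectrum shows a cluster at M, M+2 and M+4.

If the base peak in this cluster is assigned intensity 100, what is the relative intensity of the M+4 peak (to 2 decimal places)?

65.31

Term probabilities: M 0.1880, M+2 0.4912, M+4 0.3208. Base peak = M+2.
P(M+2) = C(2,1) × 0.4336^1 × 0.5664^1 = 2 × 0.4336 × 0.5664 = 0.491182 (base)
P(M+4) = C(2,2) × 0.4336^0 × 0.5664^2 = 1 × 1.0000 × 0.32080896 = 0.320809
Relative intensity = 0.320809 / 0.491182 × 100 = 65.31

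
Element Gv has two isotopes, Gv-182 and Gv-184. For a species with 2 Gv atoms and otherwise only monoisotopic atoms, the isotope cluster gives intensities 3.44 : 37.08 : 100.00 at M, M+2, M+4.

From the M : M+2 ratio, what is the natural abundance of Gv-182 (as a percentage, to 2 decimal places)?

If p is the fraction of Gv that is Gv-182, then I(M+2)/I(M) = [C(2,1)·p^1·(1−p)] / p^2 = 2·(1−p)/p = 37.08/3.44 = 10.7791
(1−p)/p = 10.7791/2 = 5.3895  ⇒  p = 1/(1 + 5.3895) = 0.1565
Gv-182: 15.65%, Gv-184: 84.35%.

15.65%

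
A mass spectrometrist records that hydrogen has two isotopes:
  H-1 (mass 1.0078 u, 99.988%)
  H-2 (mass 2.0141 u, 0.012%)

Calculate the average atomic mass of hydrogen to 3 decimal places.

1.008 u

Average mass = Σ (abundance × isotope mass) = 0.99988 × 1.0078 + 0.00012 × 2.0141
= 1.00768 + 0.00024 = 1.00792 u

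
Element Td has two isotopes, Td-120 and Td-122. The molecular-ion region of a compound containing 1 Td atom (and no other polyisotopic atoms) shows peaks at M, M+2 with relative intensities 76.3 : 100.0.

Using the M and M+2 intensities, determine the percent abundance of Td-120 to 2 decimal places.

43.28%

Write p for the Td-120 fraction. I(M+2)/I(M) = [C(1,1)·p^0·(1−p)] / p^1 = 1·(1−p)/p = 100.0/76.3 = 1.3106
(1−p)/p = 1.3106/1 = 1.3106  ⇒  p = 1/(1 + 1.3106) = 0.4328
Td-120: 43.28%, Td-122: 56.72%.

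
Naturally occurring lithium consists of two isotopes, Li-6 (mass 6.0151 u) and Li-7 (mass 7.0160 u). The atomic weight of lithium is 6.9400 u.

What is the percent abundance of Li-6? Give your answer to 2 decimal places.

7.59%

Writing the weighted mean with unknown fraction x of Li-6:
6.0151·x + 7.0160·(1 − x) = 6.9400
(6.0151 − 7.0160)·x = 6.9400 − 7.0160
x = -0.0760 / -1.0009 = 0.07593 → 7.59% Li-6, 92.41% Li-7.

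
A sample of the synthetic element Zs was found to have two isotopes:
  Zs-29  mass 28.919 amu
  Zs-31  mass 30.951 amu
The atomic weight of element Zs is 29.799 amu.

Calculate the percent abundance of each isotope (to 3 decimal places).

With x = fraction of Zs-29 (so Zs-31 is 1 − x):
28.919·x + 30.951·(1 − x) = 29.799
(28.919 − 30.951)·x = 29.799 − 30.951
x = -1.152 / -2.032 = 0.56693 → 56.693% Zs-29, 43.307% Zs-31.

Zs-29: 56.693%, Zs-31: 43.307%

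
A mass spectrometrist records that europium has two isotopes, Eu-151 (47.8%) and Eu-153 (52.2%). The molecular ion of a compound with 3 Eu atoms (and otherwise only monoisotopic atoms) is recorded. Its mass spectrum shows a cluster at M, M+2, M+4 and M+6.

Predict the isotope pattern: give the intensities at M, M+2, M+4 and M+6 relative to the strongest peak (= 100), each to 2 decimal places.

27.95 : 91.57 : 100.00 : 36.40

Expanding (0.478 + 0.522)^3:
P(M) = 0.478^3 = 0.109215
P(M+2) = 3 × 0.478^2 × 0.522^1 = 0.357806
P(M+4) = 3 × 0.478^1 × 0.522^2 = 0.390742
P(M+6) = 0.522^3 = 0.142237
The M+4 peak is largest (0.390742); scaling to 100 gives 27.95 : 91.57 : 100.00 : 36.40.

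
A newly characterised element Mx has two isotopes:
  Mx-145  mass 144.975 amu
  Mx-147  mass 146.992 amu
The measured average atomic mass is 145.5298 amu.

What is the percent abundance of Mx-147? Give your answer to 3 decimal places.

27.506%

With x = fraction of Mx-145 (so Mx-147 is 1 − x):
144.975·x + 146.992·(1 − x) = 145.5298
(144.975 − 146.992)·x = 145.5298 − 146.992
x = -1.4622 / -2.017 = 0.72494 → 72.494% Mx-145, 27.506% Mx-147.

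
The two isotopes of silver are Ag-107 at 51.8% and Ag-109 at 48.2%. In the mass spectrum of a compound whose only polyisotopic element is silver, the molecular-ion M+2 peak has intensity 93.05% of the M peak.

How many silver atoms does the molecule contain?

1

For n independent Ag atoms, I(M+2)/I(M) = n · (abundance Ag-109) / (abundance Ag-107) = n · 0.482/0.518.
n = 0.9305 × 0.518/0.482 = 1.00 ≈ 1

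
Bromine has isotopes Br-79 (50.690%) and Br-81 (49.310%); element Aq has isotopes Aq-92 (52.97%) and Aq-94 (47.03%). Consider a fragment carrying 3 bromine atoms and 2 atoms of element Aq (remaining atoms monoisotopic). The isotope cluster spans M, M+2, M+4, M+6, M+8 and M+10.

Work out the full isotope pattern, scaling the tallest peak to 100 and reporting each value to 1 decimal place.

Bromine pattern (n=3): 0.13024674 : 0.3801026 : 0.36975457 : 0.11989609
Element Aq pattern (n=2): 0.28058209 : 0.49823582 : 0.22118209
Convolve the two distributions (both contribute in 2-u steps):
  M: 0.13024674×0.28058209 = 0.036545
  M+2: 0.13024674×0.49823582 + 0.3801026×0.28058209 = 0.171544
  M+4: 0.13024674×0.22118209 + 0.3801026×0.49823582 + 0.36975457×0.28058209 = 0.321935
  M+6: 0.3801026×0.22118209 + 0.36975457×0.49823582 + 0.11989609×0.28058209 = 0.301938
  M+8: 0.36975457×0.22118209 + 0.11989609×0.49823582 = 0.141520
  M+10: 0.11989609×0.22118209 = 0.026519
Scale to base peak (0.321935) = 100: 11.4 : 53.3 : 100.0 : 93.8 : 44.0 : 8.2

11.4 : 53.3 : 100.0 : 93.8 : 44.0 : 8.2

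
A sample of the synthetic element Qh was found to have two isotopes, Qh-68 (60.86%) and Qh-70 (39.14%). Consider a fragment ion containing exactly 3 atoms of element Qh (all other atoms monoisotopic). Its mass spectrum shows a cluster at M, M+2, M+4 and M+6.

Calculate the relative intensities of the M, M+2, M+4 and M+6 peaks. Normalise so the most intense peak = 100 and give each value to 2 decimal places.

Each Qh atom is independently Qh-68 (p = 0.6086) or Qh-70 (q = 0.3914); the cluster is the binomial expansion (p + q)^3.
P(M) = 0.6086^3 = 0.225422
P(M+2) = 3 × 0.6086^2 × 0.3914^1 = 0.434917
P(M+4) = 3 × 0.6086^1 × 0.3914^2 = 0.279702
P(M+6) = 0.3914^3 = 0.059960
The M+2 peak is largest (0.434917); scaling to 100 gives 51.83 : 100.00 : 64.31 : 13.79.

51.83 : 100.00 : 64.31 : 13.79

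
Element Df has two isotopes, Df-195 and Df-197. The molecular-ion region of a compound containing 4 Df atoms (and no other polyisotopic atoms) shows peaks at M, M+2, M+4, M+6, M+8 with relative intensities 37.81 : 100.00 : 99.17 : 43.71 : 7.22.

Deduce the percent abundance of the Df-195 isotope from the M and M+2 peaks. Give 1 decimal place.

If p is the fraction of Df that is Df-195, then I(M+2)/I(M) = [C(4,1)·p^3·(1−p)] / p^4 = 4·(1−p)/p = 100.00/37.81 = 2.6448
(1−p)/p = 2.6448/4 = 0.6612  ⇒  p = 1/(1 + 0.6612) = 0.6020
Df-195: 60.2%, Df-197: 39.8%.

60.2%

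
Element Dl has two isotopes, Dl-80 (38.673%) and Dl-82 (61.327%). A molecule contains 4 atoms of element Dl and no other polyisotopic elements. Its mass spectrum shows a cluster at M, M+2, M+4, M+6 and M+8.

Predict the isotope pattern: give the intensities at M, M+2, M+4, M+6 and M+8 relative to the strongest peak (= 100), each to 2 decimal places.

The 4 Dl atoms are independent, so intensities follow the terms of (0.38673 + 0.61327)^4.
P(M) = 0.38673^4 = 0.022368
P(M+2) = 4 × 0.38673^3 × 0.61327^1 = 0.141885
P(M+4) = 6 × 0.38673^2 × 0.61327^2 = 0.337497
P(M+6) = 4 × 0.38673^1 × 0.61327^3 = 0.356798
P(M+8) = 0.61327^4 = 0.141451
The M+6 peak is largest (0.356798); scaling to 100 gives 6.27 : 39.77 : 94.59 : 100.00 : 39.64.

6.27 : 39.77 : 94.59 : 100.00 : 39.64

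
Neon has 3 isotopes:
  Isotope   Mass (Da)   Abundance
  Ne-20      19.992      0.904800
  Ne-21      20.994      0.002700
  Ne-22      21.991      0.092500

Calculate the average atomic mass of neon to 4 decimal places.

The abundance-weighted mean is 0.904800 × 19.992 + 0.002700 × 20.994 + 0.092500 × 21.991
= 18.08876 + 0.05668 + 2.03417 = 20.17961 Da

20.1796 Da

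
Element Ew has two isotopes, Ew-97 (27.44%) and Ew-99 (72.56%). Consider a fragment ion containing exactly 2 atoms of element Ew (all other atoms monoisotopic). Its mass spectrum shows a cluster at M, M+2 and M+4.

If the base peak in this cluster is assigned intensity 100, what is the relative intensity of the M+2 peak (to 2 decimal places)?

Term probabilities: M 0.0753, M+2 0.3982, M+4 0.5265. Base peak = M+4.
P(M+4) = C(2,2) × 0.2744^0 × 0.7256^2 = 1 × 1.0000 × 0.52649536 = 0.526495 (base)
P(M+2) = C(2,1) × 0.2744^1 × 0.7256^1 = 2 × 0.2744 × 0.7256 = 0.398209
Relative intensity = 0.398209 / 0.526495 × 100 = 75.63

75.63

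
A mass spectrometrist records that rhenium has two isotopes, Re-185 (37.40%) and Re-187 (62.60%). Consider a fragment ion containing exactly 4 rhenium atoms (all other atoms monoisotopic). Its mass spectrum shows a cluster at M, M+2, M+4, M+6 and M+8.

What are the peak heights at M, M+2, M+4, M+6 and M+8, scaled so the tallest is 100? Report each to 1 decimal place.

Each Re atom is independently Re-185 (p = 0.3740) or Re-187 (q = 0.6260); the cluster is the binomial expansion (p + q)^4.
P(M) = 0.3740^4 = 0.019565
P(M+2) = 4 × 0.3740^3 × 0.6260^1 = 0.130993
P(M+4) = 6 × 0.3740^2 × 0.6260^2 = 0.328884
P(M+6) = 4 × 0.3740^1 × 0.6260^3 = 0.366990
P(M+8) = 0.6260^4 = 0.153567
The M+6 peak is largest (0.366990); scaling to 100 gives 5.3 : 35.7 : 89.6 : 100.0 : 41.8.

5.3 : 35.7 : 89.6 : 100.0 : 41.8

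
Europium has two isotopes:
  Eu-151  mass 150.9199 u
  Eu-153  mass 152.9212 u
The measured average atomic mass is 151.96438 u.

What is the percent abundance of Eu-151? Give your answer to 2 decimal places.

With x = fraction of Eu-151 (so Eu-153 is 1 − x):
150.9199·x + 152.9212·(1 − x) = 151.96438
(150.9199 − 152.9212)·x = 151.96438 − 152.9212
x = -0.95682 / -2.0013 = 0.47810 → 47.81% Eu-151, 52.19% Eu-153.

47.81%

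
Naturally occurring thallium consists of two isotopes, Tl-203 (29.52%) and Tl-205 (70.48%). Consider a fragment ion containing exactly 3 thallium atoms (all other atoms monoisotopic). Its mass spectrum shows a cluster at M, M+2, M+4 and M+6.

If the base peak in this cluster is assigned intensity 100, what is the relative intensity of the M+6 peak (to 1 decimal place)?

79.6

Term probabilities: M 0.0257, M+2 0.1843, M+4 0.4399, M+6 0.3501. Base peak = M+4.
P(M+4) = C(3,2) × 0.2952^1 × 0.7048^2 = 3 × 0.2952 × 0.49674304 = 0.439916 (base)
P(M+6) = C(3,3) × 0.2952^0 × 0.7048^3 = 1 × 1.0000 × 0.35010449 = 0.350104
Relative intensity = 0.350104 / 0.439916 × 100 = 79.6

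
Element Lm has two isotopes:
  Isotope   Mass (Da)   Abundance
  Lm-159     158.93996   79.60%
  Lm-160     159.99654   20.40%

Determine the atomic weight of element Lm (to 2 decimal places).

159.16 Da

Weight each isotope mass by its fractional abundance: 0.7960 × 158.93996 + 0.2040 × 159.99654
= 126.516208 + 32.639294 = 159.155502 Da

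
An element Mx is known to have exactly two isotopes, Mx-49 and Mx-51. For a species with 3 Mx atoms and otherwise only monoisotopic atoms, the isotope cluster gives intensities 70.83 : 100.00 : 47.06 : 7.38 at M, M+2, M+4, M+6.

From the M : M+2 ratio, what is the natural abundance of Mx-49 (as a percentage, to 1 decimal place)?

If p is the fraction of Mx that is Mx-49, then I(M+2)/I(M) = [C(3,1)·p^2·(1−p)] / p^3 = 3·(1−p)/p = 100.00/70.83 = 1.4118
(1−p)/p = 1.4118/3 = 0.4706  ⇒  p = 1/(1 + 0.4706) = 0.6800
Mx-49: 68.0%, Mx-51: 32.0%.

68.0%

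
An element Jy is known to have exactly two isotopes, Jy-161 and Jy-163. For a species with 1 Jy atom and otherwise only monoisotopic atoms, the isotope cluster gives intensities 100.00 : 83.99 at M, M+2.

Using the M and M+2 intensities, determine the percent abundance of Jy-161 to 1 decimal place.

54.4%

If p is the fraction of Jy that is Jy-161, then I(M+2)/I(M) = [C(1,1)·p^0·(1−p)] / p^1 = 1·(1−p)/p = 83.99/100.00 = 0.8399
(1−p)/p = 0.8399/1 = 0.8399  ⇒  p = 1/(1 + 0.8399) = 0.5435
Jy-161: 54.4%, Jy-163: 45.6%.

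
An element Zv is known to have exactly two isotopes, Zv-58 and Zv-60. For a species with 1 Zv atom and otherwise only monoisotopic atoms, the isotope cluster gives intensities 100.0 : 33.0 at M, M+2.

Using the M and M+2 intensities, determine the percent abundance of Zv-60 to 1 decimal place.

24.8%

If p is the fraction of Zv that is Zv-58, then I(M+2)/I(M) = [C(1,1)·p^0·(1−p)] / p^1 = 1·(1−p)/p = 33.0/100.0 = 0.3300
(1−p)/p = 0.3300/1 = 0.3300  ⇒  p = 1/(1 + 0.3300) = 0.7519
Zv-58: 75.2%, Zv-60: 24.8%.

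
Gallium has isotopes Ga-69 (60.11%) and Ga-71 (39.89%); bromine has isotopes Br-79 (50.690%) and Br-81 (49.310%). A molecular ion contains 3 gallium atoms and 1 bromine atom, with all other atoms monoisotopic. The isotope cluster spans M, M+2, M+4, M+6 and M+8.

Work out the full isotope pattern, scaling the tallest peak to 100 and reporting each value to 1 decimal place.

Gallium pattern (n=3): 0.21719018 : 0.43239309 : 0.28694328 : 0.06347345
Bromine pattern (n=1): 0.5069 : 0.4931
Convolve the two distributions (both contribute in 2-u steps):
  M: 0.21719018×0.5069 = 0.110094
  M+2: 0.21719018×0.4931 + 0.43239309×0.5069 = 0.326277
  M+4: 0.43239309×0.4931 + 0.28694328×0.5069 = 0.358665
  M+6: 0.28694328×0.4931 + 0.06347345×0.5069 = 0.173666
  M+8: 0.06347345×0.4931 = 0.031299
Scale to base peak (0.358665) = 100: 30.7 : 91.0 : 100.0 : 48.4 : 8.7

30.7 : 91.0 : 100.0 : 48.4 : 8.7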